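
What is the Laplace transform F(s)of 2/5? 2/(5 * s)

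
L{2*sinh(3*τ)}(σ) 6/(σ^2 - 9)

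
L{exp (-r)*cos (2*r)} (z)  (z + 1)/ ( (z + 1)^2 + 4)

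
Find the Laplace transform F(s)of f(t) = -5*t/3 -5/(3*s^2)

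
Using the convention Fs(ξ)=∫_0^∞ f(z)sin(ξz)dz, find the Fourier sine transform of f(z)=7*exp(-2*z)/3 7*ξ/(3*(ξ^2 + 4))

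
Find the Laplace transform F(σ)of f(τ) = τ σ^(-2)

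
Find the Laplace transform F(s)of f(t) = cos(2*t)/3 s/(3*(s^2+4))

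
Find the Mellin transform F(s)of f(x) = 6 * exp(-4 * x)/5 6 * gamma(s)/(5 * 2^(2 * s))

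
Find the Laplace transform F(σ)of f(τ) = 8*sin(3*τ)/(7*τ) 8*atan(3/σ)/7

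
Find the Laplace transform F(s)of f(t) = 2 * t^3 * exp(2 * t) 12/(s - 2)^4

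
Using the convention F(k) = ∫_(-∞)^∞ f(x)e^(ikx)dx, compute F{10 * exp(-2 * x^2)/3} 5 * sqrt(2) * sqrt(pi) * exp(-k^2/8)/3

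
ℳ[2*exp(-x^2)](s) gamma(s/2)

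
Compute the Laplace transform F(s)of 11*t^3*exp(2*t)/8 33/(4*(s - 2)^4)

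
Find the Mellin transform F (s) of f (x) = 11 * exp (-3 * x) 11 * gamma (s) /3^s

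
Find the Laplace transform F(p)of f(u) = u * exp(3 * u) (p - 3)^(-2)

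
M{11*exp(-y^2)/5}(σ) 11*gamma(σ/2)/10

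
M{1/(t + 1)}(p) pi*csc(pi*p)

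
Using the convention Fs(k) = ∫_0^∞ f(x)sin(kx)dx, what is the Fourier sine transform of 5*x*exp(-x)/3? 10*k/(3*(k^2 + 1)^2)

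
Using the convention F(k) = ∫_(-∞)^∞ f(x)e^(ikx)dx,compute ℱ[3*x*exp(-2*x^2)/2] 3*sqrt(2)*I*sqrt(pi)*k*exp(-k^2/8)/16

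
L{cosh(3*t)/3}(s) s/(3*(s^2-9))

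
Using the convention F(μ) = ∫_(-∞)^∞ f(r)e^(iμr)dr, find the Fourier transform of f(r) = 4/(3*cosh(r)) 4*pi/(3*cosh(pi*μ/2))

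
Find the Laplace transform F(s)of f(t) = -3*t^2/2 -3/s^3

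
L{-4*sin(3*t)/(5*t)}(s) -4*atan(3/s)/5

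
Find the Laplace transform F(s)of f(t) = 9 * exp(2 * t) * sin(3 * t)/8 27/(8 * ((s - 2)^2 + 9))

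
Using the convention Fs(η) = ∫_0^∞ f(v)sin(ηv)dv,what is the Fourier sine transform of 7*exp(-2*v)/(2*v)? 7*atan(η/2)/2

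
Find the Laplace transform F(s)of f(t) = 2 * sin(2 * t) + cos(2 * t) s/(s^2 + 4) + 4/(s^2 + 4)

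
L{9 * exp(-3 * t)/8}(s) 9/(8 * (s+3))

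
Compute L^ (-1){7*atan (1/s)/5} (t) 7*sin (t)/ (5*t)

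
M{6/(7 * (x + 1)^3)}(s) 3 * pi * (s - 2) * (s - 1)/(7 * sin(pi * s))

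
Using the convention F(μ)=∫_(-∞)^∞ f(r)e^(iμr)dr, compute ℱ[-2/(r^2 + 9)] -2 * pi * exp(-3 * Abs(μ))/3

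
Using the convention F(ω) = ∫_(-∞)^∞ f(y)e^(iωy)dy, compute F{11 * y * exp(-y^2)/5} 11 * I * sqrt(pi) * ω * exp(-ω^2/4)/10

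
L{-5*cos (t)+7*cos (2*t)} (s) 7*s/ (s^2+4) - 5*s/ (s^2+1)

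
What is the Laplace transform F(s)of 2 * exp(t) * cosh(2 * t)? 2 * (s - 1)/((s - 1)^2 - 4)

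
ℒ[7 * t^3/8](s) 21/(4 * s^4)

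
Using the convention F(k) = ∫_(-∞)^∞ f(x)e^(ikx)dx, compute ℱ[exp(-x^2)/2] sqrt(pi)*exp(-k^2/4)/2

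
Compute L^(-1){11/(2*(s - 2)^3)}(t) 11*t^2*exp(2*t)/4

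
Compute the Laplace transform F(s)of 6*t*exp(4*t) 6/(s - 4)^2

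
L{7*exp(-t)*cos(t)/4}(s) 7*(s + 1)/(4*((s + 1)^2 + 1))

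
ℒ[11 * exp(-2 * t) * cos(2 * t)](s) 11 * (s + 2)/((s + 2)^2 + 4)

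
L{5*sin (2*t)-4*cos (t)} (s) 10/ (s^2 + 4)-4*s/ (s^2 + 1)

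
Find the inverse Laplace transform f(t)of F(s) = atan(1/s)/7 sin(t)/(7*t)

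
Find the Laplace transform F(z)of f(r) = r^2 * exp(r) 2/(z - 1)^3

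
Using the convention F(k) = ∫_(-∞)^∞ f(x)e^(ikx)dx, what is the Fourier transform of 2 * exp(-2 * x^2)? sqrt(2) * sqrt(pi) * exp(-k^2/8)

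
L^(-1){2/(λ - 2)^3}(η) η^2 * exp(2 * η)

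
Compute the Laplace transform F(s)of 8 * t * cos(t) 8 * (s^2 - 1)/(s^2 + 1)^2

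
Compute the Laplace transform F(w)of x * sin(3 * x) 6 * w/(w^2 + 9)^2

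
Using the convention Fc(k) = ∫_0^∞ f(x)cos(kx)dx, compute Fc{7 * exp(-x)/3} 7/(3 * (k^2 + 1))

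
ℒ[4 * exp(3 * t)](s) 4/(s - 3)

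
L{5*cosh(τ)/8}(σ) 5*σ/(8*(σ^2-1))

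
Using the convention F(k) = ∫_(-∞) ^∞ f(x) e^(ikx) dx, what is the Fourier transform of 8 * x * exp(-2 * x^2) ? sqrt(2) * I * sqrt(pi) * k * exp(-k^2/8) 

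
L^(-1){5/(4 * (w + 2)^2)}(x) 5 * x * exp(-2 * x)/4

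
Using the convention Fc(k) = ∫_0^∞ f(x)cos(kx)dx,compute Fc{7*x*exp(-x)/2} 7*(1 - k^2)/(2*(k^2 + 1)^2)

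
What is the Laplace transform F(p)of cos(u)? p/(p^2 + 1)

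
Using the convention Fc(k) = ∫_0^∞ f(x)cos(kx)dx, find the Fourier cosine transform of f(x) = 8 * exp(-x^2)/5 4 * sqrt(pi) * exp(-k^2/4)/5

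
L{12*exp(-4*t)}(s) 12/(s+4)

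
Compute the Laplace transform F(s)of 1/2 1/(2 * s)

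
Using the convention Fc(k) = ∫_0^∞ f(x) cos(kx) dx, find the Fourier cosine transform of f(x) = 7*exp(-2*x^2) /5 7*sqrt(2)*sqrt(pi)*exp(-k^2/8) /20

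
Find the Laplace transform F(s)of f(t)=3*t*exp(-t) 3/(s+1)^2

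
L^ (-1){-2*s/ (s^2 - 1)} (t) -2*cosh (t)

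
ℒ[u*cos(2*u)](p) (p^2 - 4)/(p^2 + 4)^2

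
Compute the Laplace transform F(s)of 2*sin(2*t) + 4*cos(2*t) 4/(s^2 + 4) + 4*s/(s^2 + 4)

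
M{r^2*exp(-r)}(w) gamma(w+2)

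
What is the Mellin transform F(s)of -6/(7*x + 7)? -6*pi*csc(pi*s)/7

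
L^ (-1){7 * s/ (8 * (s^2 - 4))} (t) 7 * cosh (2 * t)/8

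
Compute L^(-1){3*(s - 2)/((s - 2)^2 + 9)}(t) 3*exp(2*t)*cos(3*t)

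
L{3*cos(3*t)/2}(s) 3*s/(2*(s^2 + 9))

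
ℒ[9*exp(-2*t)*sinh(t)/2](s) 9/(2*((s+2)^2 - 1))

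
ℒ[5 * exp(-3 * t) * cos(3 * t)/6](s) 5 * (s + 3)/(6 * ((s + 3)^2 + 9))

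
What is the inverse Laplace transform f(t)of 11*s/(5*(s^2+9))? 11*cos(3*t)/5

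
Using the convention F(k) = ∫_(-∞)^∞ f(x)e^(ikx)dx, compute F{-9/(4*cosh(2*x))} -9*pi/(8*cosh(pi*k/4))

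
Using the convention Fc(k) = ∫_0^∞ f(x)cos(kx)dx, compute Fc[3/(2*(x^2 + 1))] 3*pi*exp(-k)/4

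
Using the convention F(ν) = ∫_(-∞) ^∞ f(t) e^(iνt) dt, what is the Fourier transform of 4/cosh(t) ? 4*pi/cosh(pi*ν/2) 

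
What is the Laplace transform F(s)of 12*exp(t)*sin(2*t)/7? 24/(7*((s - 1)^2 + 4))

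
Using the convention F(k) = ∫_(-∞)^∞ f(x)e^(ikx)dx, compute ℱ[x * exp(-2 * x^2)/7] sqrt(2) * I * sqrt(pi) * k * exp(-k^2/8)/56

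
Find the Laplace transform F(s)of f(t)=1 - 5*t 1/s - 5/s^2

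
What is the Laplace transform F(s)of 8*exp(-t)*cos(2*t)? 8*(s + 1)/((s + 1)^2 + 4)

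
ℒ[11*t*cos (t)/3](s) 11*(s^2 - 1)/ (3*(s^2+1)^2)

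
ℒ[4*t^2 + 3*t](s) 8/s^3 + 3/s^2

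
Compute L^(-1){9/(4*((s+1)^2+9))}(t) 3*exp(-t)*sin(3*t)/4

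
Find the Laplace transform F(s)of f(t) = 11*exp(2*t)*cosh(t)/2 11*(s - 2)/(2*((s - 2)^2 - 1))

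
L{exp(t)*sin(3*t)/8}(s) 3/(8*((s - 1)^2 + 9))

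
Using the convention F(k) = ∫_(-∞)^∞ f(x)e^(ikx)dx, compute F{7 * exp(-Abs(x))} 14/(k^2 + 1)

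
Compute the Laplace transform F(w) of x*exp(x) (w - 1) ^(-2) 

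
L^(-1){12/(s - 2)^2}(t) 12*t*exp(2*t)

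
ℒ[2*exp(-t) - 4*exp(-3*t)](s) 2/(s + 1) - 4/(s + 3)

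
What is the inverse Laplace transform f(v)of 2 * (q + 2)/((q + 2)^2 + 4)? 2 * exp(-2 * v) * cos(2 * v)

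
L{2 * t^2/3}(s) 4/(3 * s^3)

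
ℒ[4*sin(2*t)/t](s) 4*atan(2/s)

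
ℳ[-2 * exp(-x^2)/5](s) -gamma(s/2)/5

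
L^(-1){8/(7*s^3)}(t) 4*t^2/7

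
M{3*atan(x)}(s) -3*pi*sec(pi*s/2)/(2*s)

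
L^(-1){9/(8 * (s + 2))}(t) 9 * exp(-2 * t)/8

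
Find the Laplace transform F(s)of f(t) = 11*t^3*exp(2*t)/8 33/(4*(s - 2)^4)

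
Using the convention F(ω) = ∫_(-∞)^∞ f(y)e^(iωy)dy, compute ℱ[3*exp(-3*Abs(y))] 18/(ω^2 + 9)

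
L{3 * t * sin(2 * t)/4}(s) 3 * s/(s^2 + 4)^2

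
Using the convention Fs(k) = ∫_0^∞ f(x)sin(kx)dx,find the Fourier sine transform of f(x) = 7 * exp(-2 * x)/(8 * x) 7 * atan(k/2)/8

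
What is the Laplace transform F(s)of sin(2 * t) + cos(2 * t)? s/(s^2 + 4) + 2/(s^2 + 4)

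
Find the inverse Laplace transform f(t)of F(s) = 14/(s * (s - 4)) 7 * exp(2 * t) * sinh(2 * t)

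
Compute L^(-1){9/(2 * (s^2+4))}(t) 9 * sin(2 * t)/4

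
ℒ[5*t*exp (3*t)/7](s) 5/ (7*(s - 3)^2)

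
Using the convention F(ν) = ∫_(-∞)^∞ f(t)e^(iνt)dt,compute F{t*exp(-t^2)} I*sqrt(pi)*ν*exp(-ν^2/4)/2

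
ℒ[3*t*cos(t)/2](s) 3*(s^2 - 1)/(2*(s^2+1)^2)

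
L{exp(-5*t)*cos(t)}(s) (s + 5)/((s + 5)^2 + 1)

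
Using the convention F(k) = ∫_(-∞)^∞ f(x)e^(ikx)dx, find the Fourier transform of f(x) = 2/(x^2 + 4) pi * exp(-2 * Abs(k))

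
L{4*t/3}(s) 4/(3*s^2)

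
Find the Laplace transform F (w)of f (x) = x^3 6/w^4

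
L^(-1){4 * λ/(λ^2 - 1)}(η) 4 * cosh(η)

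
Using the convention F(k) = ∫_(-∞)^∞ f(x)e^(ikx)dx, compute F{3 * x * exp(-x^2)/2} 3 * I * sqrt(pi) * k * exp(-k^2/4)/4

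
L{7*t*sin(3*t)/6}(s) 7*s/(s^2+9)^2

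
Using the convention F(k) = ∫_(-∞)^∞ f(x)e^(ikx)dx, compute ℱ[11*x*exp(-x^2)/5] 11*I*sqrt(pi)*k*exp(-k^2/4)/10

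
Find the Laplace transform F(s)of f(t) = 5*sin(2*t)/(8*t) 5*atan(2/s)/8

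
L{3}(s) 3/s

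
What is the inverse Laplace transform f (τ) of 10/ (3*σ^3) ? 5*τ^2/3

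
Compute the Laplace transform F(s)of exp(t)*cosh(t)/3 (s - 1)/(3*s*(s - 2))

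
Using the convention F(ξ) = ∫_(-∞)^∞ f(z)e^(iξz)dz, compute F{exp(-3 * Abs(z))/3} 2/(ξ^2 + 9)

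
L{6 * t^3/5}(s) 36/(5 * s^4)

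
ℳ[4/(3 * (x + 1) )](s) 4 * pi * csc(pi * s) /3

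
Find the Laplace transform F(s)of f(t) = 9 9/s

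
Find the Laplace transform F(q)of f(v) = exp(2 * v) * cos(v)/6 (q - 2)/(6 * ((q - 2)^2+1))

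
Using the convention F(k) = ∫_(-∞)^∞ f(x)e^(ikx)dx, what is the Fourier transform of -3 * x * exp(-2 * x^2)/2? -3 * sqrt(2) * I * sqrt(pi) * k * exp(-k^2/8)/16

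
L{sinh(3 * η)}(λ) 3/(λ^2 - 9)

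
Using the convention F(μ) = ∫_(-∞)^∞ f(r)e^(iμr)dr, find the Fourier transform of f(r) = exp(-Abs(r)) 2/(μ^2 + 1)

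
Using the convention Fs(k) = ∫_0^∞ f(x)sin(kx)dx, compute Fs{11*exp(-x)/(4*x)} 11*atan(k)/4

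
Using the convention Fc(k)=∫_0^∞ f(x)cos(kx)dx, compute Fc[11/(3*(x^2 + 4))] 11*pi*exp(-2*k)/12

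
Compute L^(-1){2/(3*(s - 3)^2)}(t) 2*t*exp(3*t)/3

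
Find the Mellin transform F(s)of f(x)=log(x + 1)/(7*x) -pi*csc(pi*s)/(7*s - 7)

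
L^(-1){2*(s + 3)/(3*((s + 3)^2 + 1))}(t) 2*exp(-3*t)*cos(t)/3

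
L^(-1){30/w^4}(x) 5*x^3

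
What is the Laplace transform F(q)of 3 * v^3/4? 9/(2 * q^4)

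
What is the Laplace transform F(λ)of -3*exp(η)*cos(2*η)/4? 3*(1 - λ)/(4*((λ - 1)^2 + 4))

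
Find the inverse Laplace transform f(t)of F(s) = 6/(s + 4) 6*exp(-4*t)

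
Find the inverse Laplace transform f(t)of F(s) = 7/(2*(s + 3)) 7*exp(-3*t)/2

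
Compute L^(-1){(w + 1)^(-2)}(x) x*exp(-x)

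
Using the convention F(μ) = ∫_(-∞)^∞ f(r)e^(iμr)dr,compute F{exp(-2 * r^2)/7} sqrt(2) * sqrt(pi) * exp(-μ^2/8)/14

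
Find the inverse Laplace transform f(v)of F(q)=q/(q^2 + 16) cos(4*v)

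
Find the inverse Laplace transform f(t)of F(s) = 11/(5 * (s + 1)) 11 * exp(-t)/5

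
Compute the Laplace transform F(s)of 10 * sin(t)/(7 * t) 10 * atan(1/s)/7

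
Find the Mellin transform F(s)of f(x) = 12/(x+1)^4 2 * gamma(s) * gamma(4 - s)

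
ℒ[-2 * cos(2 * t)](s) -2 * s/(s^2 + 4)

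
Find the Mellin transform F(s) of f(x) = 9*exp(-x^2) 9*gamma(s/2) /2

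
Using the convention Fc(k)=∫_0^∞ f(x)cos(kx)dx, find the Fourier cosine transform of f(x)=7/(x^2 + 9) 7 * pi * exp(-3 * k)/6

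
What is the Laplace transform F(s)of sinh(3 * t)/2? 3/(2 * (s^2 - 9))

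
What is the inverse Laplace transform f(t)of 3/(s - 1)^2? 3 * t * exp(t)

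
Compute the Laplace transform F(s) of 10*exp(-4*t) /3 10/(3*(s + 4) ) 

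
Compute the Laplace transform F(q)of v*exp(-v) (q + 1)^(-2)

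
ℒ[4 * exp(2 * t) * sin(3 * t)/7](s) 12/(7 * ((s - 2)^2 + 9))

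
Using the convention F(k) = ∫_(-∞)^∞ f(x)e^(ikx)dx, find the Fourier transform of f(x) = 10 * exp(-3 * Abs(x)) 60/(k^2 + 9)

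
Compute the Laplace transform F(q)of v q^(-2)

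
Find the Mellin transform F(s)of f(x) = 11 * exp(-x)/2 11 * gamma(s)/2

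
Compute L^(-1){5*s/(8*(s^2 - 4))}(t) 5*cosh(2*t)/8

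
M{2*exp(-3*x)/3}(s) 2*gamma(s)/(3*3^s)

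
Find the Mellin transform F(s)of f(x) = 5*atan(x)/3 -5*pi*sec(pi*s/2)/(6*s)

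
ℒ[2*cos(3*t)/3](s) 2*s/(3*(s^2 + 9))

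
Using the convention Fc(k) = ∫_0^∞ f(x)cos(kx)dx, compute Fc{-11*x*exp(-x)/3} 11*(k^2 - 1)/(3*(k^2 + 1)^2)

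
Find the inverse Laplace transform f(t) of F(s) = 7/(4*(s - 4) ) 7*exp(4*t) /4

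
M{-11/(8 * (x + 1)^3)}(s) -11 * pi * (s - 2) * (s - 1)/(16 * sin(pi * s))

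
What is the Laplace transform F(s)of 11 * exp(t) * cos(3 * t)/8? 11 * (s - 1)/(8 * ((s - 1)^2 + 9))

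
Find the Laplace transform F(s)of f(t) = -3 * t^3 -18/s^4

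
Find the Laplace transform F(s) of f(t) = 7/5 7/(5*s) 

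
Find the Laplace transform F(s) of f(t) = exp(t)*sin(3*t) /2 3/(2*((s - 1) ^2 + 9) ) 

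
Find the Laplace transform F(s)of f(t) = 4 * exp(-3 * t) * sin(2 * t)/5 8/(5 * ((s + 3)^2 + 4))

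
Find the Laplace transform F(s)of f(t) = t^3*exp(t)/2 3/(s - 1)^4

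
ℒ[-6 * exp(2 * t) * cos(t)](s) 6 * (2 - s)/((s - 2)^2 + 1)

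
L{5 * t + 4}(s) 4/s + 5/s^2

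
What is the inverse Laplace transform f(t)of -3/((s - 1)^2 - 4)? -3*exp(t)*sinh(2*t)/2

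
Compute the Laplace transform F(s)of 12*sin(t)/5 12/(5*(s^2+1))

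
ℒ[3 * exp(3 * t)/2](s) 3/(2 * (s - 3))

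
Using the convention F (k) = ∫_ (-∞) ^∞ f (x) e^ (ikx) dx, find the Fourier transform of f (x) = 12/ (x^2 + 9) 4*pi*exp (-3*Abs (k) ) 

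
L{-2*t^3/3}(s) -4/s^4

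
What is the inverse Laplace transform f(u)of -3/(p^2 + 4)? -3 * sin(2 * u)/2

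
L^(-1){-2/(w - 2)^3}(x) -x^2*exp(2*x)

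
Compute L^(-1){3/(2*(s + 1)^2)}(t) 3*t*exp(-t)/2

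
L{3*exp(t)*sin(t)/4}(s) 3/(4*((s - 1)^2 + 1))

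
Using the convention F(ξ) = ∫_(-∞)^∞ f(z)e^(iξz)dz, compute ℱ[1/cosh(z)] pi/cosh(pi*ξ/2)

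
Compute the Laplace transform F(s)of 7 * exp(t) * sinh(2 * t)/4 7/(2 * ((s - 1)^2-4))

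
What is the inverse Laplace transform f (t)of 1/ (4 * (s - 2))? exp (2 * t)/4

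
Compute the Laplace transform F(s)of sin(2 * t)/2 1/(s^2 + 4)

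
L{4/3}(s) 4/(3*s) 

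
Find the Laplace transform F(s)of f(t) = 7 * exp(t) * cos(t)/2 7 * (s - 1)/(2 * ((s - 1)^2 + 1))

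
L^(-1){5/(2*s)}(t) 5/2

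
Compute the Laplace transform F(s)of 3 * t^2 6/s^3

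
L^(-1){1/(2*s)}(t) 1/2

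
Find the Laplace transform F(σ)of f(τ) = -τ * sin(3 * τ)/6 -σ/(σ^2 + 9)^2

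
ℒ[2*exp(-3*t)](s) 2/(s+3)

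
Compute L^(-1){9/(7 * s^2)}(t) 9 * t/7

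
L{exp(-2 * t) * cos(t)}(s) (s+2)/((s+2)^2+1)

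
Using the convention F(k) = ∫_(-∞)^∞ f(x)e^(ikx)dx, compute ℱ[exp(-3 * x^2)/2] sqrt(3) * sqrt(pi) * exp(-k^2/12)/6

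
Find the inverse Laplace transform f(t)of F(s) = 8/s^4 4*t^3/3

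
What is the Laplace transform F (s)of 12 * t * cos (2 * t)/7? 12 * (s^2 - 4)/ (7 * (s^2 + 4)^2)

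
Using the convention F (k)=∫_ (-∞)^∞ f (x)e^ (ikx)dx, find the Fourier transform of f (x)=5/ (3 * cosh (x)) 5 * pi/ (3 * cosh (pi * k/2))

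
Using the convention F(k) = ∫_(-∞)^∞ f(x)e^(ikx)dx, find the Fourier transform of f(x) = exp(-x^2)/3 sqrt(pi) * exp(-k^2/4)/3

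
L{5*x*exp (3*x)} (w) 5/ (w - 3)^2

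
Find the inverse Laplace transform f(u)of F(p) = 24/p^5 u^4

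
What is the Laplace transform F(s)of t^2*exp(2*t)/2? (s - 2)^(-3)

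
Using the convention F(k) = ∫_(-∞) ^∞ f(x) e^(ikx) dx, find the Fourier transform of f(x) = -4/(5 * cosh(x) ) -4 * pi/(5 * cosh(pi * k/2) ) 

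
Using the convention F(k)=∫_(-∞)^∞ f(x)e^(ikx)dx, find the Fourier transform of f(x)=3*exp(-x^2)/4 3*sqrt(pi)*exp(-k^2/4)/4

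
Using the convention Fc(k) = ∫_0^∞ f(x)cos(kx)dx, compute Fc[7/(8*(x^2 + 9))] 7*pi*exp(-3*k)/48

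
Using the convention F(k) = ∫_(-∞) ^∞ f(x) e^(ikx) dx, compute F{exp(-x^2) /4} sqrt(pi)*exp(-k^2/4) /4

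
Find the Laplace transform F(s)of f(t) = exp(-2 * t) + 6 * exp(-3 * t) 6/(s + 3) + 1/(s + 2)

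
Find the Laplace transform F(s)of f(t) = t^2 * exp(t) 2/(s - 1)^3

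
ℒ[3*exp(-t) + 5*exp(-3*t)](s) 3/(s + 1) + 5/(s + 3)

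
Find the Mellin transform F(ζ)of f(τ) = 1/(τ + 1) pi * csc(pi * ζ)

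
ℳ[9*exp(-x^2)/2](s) 9*gamma(s/2)/4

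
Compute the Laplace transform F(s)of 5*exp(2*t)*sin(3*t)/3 5/((s - 2)^2 + 9)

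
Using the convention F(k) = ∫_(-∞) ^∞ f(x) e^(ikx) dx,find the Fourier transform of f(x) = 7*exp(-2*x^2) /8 7*sqrt(2)*sqrt(pi)*exp(-k^2/8) /16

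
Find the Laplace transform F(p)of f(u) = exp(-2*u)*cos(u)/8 (p + 2)/(8*((p + 2)^2 + 1))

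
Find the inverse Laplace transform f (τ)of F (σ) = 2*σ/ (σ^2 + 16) 2*cos (4*τ)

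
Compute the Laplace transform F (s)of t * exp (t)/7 1/ (7 * (s - 1)^2)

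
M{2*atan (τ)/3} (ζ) -pi*sec (pi*ζ/2)/ (3*ζ)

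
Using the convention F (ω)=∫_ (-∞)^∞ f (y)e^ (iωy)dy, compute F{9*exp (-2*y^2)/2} 9*sqrt (2)*sqrt (pi)*exp (-ω^2/8)/4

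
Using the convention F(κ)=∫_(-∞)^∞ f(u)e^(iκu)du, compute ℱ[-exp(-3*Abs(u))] -6/(κ^2+9)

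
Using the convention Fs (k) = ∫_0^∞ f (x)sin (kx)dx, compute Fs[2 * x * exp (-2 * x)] 8 * k/ (k^2+4)^2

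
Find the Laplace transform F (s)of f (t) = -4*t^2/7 -8/ (7*s^3)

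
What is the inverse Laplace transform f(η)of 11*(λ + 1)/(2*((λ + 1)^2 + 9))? 11*exp(-η)*cos(3*η)/2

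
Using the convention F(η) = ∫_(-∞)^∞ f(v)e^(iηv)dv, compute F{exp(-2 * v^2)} sqrt(2) * sqrt(pi) * exp(-η^2/8)/2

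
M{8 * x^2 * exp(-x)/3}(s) 8 * gamma(s + 2)/3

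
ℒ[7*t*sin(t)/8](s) 7*s/(4*(s^2 + 1)^2)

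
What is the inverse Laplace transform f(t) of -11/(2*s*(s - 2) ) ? -11*exp(t)*sinh(t) /2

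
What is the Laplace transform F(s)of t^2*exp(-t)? 2/(s + 1)^3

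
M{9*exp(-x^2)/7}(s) 9*gamma(s/2)/14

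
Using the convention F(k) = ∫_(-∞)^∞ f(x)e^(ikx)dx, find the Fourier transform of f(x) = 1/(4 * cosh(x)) pi/(4 * cosh(pi * k/2))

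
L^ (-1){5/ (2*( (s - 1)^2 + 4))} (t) 5*exp (t)*sin (2*t)/4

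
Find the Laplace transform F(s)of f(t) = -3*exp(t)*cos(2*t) 3*(1 - s)/((s - 1)^2+4)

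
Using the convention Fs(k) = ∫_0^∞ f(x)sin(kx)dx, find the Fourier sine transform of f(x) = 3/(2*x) 3*pi/4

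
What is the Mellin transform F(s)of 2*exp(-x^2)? gamma(s/2)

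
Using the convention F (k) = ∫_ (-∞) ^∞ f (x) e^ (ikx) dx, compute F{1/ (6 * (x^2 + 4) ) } pi * exp (-2 * Abs (k) ) /12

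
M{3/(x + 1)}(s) 3*pi*csc(pi*s)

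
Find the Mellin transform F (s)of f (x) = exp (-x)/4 gamma (s)/4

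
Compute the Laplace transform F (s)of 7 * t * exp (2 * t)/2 7/ (2 * (s - 2)^2)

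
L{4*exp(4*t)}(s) 4/(s - 4)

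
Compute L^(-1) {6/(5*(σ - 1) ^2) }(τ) 6*τ*exp(τ) /5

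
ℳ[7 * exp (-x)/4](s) 7 * gamma (s)/4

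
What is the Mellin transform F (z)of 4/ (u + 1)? 4*pi*csc (pi*z)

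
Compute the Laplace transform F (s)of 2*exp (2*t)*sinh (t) 2/ ( (s - 2)^2 - 1)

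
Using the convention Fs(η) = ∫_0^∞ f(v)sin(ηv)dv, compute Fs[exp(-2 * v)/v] atan(η/2)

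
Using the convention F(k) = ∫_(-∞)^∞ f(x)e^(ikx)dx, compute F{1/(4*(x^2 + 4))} pi*exp(-2*Abs(k))/8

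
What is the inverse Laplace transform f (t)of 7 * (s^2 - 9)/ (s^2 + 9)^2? 7 * t * cos (3 * t)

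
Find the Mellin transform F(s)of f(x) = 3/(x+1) 3 * pi * csc(pi * s)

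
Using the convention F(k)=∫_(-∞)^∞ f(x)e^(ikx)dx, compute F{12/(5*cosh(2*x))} 6*pi/(5*cosh(pi*k/4))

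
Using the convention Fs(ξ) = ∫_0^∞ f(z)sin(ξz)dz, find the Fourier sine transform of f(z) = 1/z pi/2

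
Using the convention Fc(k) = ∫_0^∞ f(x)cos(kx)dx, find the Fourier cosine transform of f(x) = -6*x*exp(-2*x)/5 6*(k^2 - 4)/(5*(k^2 + 4)^2)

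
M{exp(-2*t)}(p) gamma(p)/2^p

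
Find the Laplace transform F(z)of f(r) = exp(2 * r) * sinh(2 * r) 2/(z * (z - 4))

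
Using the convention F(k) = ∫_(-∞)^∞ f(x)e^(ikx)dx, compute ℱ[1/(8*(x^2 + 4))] pi*exp(-2*Abs(k))/16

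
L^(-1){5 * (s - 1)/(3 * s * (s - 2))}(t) 5 * exp(t) * cosh(t)/3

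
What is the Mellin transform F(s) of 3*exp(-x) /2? 3*gamma(s) /2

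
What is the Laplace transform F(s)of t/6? 1/(6*s^2)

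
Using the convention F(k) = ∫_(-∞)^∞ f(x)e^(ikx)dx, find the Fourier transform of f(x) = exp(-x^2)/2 sqrt(pi) * exp(-k^2/4)/2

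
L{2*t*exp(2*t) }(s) 2/(s - 2) ^2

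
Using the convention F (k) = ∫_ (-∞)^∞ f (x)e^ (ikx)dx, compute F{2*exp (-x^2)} 2*sqrt (pi)*exp (-k^2/4)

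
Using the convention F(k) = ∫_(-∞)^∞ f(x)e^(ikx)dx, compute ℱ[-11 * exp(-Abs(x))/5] -22/(5 * k^2 + 5)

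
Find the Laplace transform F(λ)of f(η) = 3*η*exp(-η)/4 3/(4*(λ + 1)^2)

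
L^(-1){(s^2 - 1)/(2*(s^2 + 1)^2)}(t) t*cos(t)/2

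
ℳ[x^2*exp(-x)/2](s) gamma(s + 2)/2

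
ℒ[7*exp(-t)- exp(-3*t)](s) 7/(s+1)-1/(s+3)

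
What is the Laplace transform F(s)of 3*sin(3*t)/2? 9/(2*(s^2 + 9))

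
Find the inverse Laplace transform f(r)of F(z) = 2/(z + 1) 2 * exp(-r)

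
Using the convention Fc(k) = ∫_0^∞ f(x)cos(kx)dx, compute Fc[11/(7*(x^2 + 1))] 11*pi*exp(-k)/14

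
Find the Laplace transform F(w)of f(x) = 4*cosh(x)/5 4*w/(5*(w^2 - 1))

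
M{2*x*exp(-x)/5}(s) 2*gamma(s + 1)/5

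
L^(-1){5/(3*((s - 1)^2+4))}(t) 5*exp(t)*sin(2*t)/6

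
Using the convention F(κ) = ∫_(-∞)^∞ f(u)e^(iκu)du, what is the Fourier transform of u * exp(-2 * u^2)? sqrt(2) * I * sqrt(pi) * κ * exp(-κ^2/8)/8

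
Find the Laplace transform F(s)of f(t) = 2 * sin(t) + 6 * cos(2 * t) 6 * s/(s^2 + 4) + 2/(s^2 + 1)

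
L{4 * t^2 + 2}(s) 8/s^3 + 2/s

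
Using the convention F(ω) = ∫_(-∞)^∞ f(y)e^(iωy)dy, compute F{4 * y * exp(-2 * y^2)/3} sqrt(2) * I * sqrt(pi) * ω * exp(-ω^2/8)/6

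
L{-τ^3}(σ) -6/σ^4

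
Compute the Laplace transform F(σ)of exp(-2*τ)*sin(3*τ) 3/((σ+2)^2+9)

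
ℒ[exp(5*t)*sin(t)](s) 1/((s - 5)^2 + 1)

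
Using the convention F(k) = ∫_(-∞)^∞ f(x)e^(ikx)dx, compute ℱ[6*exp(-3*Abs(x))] 36/(k^2 + 9)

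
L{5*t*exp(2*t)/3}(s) 5/(3*(s - 2)^2)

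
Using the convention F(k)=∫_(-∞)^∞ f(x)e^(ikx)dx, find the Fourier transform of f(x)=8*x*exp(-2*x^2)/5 sqrt(2)*I*sqrt(pi)*k*exp(-k^2/8)/5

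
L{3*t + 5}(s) 3/s^2 + 5/s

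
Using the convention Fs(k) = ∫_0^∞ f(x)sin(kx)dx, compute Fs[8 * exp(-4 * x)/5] 8 * k/(5 * (k^2 + 16))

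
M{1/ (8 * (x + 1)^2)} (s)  (-pi * s + pi)/ (8 * sin (pi * s))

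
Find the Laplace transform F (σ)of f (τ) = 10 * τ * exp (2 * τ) 10/ (σ - 2)^2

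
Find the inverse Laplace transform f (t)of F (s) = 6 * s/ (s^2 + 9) 6 * cos (3 * t)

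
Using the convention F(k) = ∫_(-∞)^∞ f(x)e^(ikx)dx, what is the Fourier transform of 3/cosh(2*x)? 3*pi/(2*cosh(pi*k/4))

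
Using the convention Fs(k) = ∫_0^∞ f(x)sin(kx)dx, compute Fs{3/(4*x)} 3*pi/8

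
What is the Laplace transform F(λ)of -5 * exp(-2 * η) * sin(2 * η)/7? -10/(7 * (λ + 2)^2 + 28)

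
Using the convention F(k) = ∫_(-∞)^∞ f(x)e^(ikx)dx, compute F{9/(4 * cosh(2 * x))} 9 * pi/(8 * cosh(pi * k/4))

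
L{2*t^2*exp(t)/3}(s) 4/(3*(s - 1)^3)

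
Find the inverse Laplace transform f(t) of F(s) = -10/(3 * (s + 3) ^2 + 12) -5 * exp(-3 * t) * sin(2 * t) /3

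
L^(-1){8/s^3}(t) 4*t^2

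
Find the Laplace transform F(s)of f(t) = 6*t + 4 6/s^2 + 4/s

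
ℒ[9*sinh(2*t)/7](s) 18/(7*(s^2 - 4))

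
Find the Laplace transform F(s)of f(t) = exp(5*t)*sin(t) 1/((s - 5)^2 + 1)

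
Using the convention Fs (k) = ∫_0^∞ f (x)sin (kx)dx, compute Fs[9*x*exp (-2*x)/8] 9*k/ (2*(k^2 + 4)^2)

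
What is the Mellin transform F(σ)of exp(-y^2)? gamma(σ/2)/2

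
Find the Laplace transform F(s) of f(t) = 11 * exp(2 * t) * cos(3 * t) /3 11 * (s - 2) /(3 * ((s - 2) ^2 + 9) ) 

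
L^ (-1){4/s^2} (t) 4*t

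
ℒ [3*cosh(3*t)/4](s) 3*s/(4*(s^2 - 9))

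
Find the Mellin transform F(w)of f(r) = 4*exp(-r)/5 4*gamma(w)/5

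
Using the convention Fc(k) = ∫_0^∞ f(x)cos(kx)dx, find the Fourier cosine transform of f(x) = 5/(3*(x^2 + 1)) 5*pi*exp(-k)/6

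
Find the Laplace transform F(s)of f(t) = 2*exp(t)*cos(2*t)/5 2*(s - 1)/(5*((s - 1)^2 + 4))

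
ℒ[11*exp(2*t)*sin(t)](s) 11/((s - 2)^2 + 1)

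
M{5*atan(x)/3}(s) -5*pi*sec(pi*s/2)/(6*s)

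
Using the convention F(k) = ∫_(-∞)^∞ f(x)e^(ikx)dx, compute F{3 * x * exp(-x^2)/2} 3 * I * sqrt(pi) * k * exp(-k^2/4)/4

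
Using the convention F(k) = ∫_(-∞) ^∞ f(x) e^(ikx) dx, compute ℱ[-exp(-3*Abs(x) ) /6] -1/(k^2 + 9) 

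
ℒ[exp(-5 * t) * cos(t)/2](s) (s + 5)/(2 * ((s + 5)^2 + 1))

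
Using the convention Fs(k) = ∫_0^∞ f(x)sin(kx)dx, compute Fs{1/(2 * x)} pi/4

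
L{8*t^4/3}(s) 64/s^5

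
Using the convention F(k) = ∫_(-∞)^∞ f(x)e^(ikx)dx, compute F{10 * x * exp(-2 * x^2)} 5 * sqrt(2) * I * sqrt(pi) * k * exp(-k^2/8)/4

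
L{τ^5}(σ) 120/σ^6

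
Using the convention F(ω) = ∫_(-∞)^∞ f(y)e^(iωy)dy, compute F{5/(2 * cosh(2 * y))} 5 * pi/(4 * cosh(pi * ω/4))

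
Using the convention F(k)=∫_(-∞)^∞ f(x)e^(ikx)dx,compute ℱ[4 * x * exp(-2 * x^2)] sqrt(2) * I * sqrt(pi) * k * exp(-k^2/8)/2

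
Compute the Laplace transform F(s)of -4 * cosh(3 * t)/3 -4 * s/(3 * s^2 - 27)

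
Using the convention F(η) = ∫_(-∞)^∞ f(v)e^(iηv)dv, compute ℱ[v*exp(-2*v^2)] sqrt(2)*I*sqrt(pi)*η*exp(-η^2/8)/8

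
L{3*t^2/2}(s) 3/s^3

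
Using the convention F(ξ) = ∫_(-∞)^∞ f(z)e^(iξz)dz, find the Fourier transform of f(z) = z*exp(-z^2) I*sqrt(pi)*ξ*exp(-ξ^2/4)/2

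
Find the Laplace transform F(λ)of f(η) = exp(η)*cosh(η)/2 (λ - 1)/(2*λ*(λ - 2))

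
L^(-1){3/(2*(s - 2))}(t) 3*exp(2*t)/2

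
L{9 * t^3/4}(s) 27/(2 * s^4)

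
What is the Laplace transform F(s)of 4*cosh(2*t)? 4*s/(s^2 - 4)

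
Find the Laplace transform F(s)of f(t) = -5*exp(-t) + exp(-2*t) 1/(s + 2)-5/(s + 1)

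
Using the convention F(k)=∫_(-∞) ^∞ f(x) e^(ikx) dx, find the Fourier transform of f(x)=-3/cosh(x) -3 * pi/cosh(pi * k/2) 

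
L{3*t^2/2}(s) 3/s^3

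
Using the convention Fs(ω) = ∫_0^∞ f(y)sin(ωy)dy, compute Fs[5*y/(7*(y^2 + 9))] 5*pi*exp(-3*ω)/14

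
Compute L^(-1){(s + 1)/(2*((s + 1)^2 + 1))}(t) exp(-t)*cos(t)/2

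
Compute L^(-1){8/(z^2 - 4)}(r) 4 * sinh(2 * r)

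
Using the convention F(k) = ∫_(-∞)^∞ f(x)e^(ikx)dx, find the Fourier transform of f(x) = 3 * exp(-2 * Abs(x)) 12/(k^2+4)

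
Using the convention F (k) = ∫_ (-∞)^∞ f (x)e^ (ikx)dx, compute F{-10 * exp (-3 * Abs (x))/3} -20/ (k^2 + 9)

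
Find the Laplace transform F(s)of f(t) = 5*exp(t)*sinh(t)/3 5/(3*s*(s - 2))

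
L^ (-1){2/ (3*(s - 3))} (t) 2*exp (3*t)/3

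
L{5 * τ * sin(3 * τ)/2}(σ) 15 * σ/(σ^2 + 9)^2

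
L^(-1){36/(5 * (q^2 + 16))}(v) 9 * sin(4 * v)/5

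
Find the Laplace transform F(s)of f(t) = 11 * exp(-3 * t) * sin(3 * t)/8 33/(8 * ((s + 3)^2 + 9))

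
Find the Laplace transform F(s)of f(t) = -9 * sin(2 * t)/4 -9/(2 * s^2 + 8)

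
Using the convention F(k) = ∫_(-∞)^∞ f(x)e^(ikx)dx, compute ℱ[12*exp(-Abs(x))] 24/(k^2 + 1)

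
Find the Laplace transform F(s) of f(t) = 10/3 10/(3*s) 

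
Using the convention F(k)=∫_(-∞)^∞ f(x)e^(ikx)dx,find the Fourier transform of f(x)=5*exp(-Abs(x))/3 10/(3*(k^2 + 1))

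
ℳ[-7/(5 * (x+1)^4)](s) 7 * pi * (s - 3) * (s - 2) * (s - 1)/(30 * sin(pi * s))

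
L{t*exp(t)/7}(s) 1/(7*(s - 1)^2)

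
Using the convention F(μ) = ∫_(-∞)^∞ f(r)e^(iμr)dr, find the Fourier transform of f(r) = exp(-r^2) sqrt(pi) * exp(-μ^2/4)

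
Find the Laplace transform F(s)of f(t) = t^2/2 s^(-3)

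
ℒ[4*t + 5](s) 5/s + 4/s^2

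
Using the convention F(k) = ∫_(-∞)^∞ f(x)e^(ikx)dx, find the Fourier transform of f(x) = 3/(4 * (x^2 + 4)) 3 * pi * exp(-2 * Abs(k))/8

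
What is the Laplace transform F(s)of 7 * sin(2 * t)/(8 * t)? 7 * atan(2/s)/8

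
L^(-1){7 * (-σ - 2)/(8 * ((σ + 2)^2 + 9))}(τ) -7 * exp(-2 * τ) * cos(3 * τ)/8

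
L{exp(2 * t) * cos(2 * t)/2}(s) (s - 2)/(2 * ((s - 2)^2+4))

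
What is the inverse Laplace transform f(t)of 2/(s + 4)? 2*exp(-4*t)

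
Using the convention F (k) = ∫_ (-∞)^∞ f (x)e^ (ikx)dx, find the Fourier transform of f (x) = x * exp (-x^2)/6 I * sqrt (pi) * k * exp (-k^2/4)/12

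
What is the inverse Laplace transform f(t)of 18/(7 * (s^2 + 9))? 6 * sin(3 * t)/7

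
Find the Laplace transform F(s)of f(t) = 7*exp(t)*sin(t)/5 7/(5*((s - 1)^2+1))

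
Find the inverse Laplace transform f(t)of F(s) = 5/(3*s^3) 5*t^2/6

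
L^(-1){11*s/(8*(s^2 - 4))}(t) 11*cosh(2*t)/8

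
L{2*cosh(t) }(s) 2*s/(s^2 - 1) 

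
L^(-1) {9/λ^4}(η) 3*η^3/2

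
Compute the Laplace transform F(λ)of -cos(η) -λ/(λ^2 + 1)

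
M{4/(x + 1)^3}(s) 2 * pi * (s - 2) * (s - 1)/sin(pi * s)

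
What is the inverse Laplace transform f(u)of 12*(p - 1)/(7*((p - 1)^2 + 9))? 12*exp(u)*cos(3*u)/7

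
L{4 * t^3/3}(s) 8/s^4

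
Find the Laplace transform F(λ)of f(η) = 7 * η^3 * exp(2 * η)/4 21/(2 * (λ - 2)^4)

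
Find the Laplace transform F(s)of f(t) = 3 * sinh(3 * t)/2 9/(2 * (s^2 - 9))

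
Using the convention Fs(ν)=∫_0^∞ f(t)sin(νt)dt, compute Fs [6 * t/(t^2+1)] 3 * pi * exp(-ν)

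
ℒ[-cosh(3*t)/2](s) -s/(2*s^2-18)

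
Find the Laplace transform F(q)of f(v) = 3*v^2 6/q^3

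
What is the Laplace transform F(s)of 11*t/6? 11/(6*s^2)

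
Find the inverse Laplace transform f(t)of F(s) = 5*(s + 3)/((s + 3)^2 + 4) 5*exp(-3*t)*cos(2*t)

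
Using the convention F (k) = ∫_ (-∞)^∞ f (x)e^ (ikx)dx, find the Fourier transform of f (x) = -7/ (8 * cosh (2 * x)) -7 * pi/ (16 * cosh (pi * k/4))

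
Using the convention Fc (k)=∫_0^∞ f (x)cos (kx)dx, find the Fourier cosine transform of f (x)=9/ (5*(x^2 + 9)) 3*pi*exp (-3*k)/10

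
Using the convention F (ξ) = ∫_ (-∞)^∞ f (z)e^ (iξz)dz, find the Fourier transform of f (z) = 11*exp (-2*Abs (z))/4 11/ (ξ^2 + 4)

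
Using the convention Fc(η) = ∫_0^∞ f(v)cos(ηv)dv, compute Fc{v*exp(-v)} (1 - η^2)/(η^2 + 1)^2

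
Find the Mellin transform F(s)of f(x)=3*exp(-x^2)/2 3*gamma(s/2)/4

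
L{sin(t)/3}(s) 1/(3 * (s^2 + 1))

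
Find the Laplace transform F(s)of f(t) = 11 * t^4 264/s^5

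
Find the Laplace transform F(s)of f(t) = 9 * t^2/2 9/s^3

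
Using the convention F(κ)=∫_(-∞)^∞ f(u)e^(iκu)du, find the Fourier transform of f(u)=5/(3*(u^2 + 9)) 5*pi*exp(-3*Abs(κ))/9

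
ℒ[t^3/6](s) s^(-4)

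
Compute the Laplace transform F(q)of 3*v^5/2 180/q^6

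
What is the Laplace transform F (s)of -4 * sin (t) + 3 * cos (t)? 3 * s/ (s^2 + 1) - 4/ (s^2 + 1)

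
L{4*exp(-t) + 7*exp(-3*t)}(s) 7/(s + 3) + 4/(s + 1)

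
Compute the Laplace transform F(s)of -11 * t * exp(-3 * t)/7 -11/(7 * (s + 3)^2)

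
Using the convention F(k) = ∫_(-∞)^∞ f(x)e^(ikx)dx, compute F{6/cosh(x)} 6 * pi/cosh(pi * k/2)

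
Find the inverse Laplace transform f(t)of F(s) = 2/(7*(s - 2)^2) 2*t*exp(2*t)/7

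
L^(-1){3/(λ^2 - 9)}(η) sinh(3 * η)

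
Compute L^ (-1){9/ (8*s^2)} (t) 9*t/8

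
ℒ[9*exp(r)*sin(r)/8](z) 9/(8*((z - 1)^2 + 1))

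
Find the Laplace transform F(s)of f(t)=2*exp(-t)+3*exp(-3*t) 2/(s+1)+3/(s+3)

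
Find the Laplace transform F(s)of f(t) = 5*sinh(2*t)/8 5/(4*(s^2-4))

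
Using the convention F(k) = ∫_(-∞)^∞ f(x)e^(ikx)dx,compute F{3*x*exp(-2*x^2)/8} 3*sqrt(2)*I*sqrt(pi)*k*exp(-k^2/8)/64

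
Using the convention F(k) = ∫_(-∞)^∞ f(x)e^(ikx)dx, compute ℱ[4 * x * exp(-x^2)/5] 2 * I * sqrt(pi) * k * exp(-k^2/4)/5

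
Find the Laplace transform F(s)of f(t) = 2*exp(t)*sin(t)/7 2/(7*((s - 1)^2 + 1))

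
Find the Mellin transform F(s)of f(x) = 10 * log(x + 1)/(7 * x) -10 * pi * csc(pi * s)/(7 * s - 7)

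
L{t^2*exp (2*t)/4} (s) 1/ (2*(s - 2)^3)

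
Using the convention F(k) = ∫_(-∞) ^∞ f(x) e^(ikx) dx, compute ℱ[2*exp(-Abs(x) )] 4/(k^2 + 1) 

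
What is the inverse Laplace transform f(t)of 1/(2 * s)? 1/2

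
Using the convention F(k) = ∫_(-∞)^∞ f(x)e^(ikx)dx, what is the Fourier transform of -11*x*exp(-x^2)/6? -11*I*sqrt(pi)*k*exp(-k^2/4)/12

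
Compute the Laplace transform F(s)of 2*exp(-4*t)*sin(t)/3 2/(3*((s+4)^2+1))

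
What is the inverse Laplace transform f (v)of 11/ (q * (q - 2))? 11 * exp (v) * sinh (v)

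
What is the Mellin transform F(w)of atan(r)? -pi*sec(pi*w/2)/(2*w)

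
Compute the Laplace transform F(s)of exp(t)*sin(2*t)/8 1/(4*((s - 1)^2 + 4))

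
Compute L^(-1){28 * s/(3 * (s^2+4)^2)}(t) 7 * t * sin(2 * t)/3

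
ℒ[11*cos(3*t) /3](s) 11*s/(3*(s^2 + 9) ) 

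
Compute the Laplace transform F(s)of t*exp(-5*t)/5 1/(5*(s + 5)^2)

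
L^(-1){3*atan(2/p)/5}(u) 3*sin(2*u)/(5*u)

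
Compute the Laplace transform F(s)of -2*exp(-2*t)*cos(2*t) 2*(-s - 2)/((s + 2)^2 + 4)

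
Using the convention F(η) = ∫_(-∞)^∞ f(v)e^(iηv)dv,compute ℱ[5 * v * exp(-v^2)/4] 5 * I * sqrt(pi) * η * exp(-η^2/4)/8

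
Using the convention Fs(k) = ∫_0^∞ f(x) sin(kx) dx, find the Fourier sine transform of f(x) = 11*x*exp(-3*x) 66*k/(k^2+9) ^2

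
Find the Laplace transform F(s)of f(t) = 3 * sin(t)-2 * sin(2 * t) 3/(s^2 + 1)-4/(s^2 + 4)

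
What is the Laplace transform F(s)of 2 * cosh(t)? 2 * s/(s^2 - 1)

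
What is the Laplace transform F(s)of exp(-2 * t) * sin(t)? 1/((s + 2)^2 + 1)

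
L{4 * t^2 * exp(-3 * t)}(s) 8/(s + 3)^3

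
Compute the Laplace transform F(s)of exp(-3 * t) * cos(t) (s + 3)/((s + 3)^2 + 1)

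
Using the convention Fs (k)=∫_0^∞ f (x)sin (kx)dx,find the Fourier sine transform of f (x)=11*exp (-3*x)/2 11*k/ (2*(k^2 + 9))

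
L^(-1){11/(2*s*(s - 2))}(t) 11*exp(t)*sinh(t)/2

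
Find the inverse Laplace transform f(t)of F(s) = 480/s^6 4*t^5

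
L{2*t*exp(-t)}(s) 2/(s + 1)^2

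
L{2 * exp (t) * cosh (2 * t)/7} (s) 2 * (s - 1)/ (7 * ( (s - 1)^2 - 4))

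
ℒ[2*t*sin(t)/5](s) 4*s/(5*(s^2 + 1)^2)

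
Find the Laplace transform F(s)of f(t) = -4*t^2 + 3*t 3/s^2 - 8/s^3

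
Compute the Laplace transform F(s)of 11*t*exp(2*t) 11/(s - 2)^2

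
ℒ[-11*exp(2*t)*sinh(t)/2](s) -11/(2*(s - 2)^2 - 2)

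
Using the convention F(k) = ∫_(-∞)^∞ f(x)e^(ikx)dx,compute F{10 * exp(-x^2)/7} 10 * sqrt(pi) * exp(-k^2/4)/7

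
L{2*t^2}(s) 4/s^3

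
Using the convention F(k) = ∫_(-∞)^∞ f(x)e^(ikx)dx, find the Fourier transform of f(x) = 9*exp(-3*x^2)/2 3*sqrt(3)*sqrt(pi)*exp(-k^2/12)/2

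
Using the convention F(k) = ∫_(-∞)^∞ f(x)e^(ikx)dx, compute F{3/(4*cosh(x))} 3*pi/(4*cosh(pi*k/2))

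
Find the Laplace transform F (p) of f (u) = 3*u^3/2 9/p^4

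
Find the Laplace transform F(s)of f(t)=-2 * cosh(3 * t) -2 * s/(s^2 - 9)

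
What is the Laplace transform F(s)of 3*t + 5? 5/s + 3/s^2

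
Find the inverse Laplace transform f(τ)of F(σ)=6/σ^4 τ^3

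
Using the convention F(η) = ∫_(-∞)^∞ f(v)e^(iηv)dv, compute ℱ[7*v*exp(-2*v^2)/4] 7*sqrt(2)*I*sqrt(pi)*η*exp(-η^2/8)/32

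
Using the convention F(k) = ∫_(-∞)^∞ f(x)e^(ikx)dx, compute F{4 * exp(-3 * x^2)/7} 4 * sqrt(3) * sqrt(pi) * exp(-k^2/12)/21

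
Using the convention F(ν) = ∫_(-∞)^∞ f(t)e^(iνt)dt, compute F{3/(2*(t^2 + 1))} 3*pi*exp(-Abs(ν))/2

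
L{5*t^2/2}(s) 5/s^3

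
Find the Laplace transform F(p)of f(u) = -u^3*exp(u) -6/(p - 1)^4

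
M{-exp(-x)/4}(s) -gamma(s)/4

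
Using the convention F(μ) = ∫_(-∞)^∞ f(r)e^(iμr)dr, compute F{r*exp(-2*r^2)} sqrt(2)*I*sqrt(pi)*μ*exp(-μ^2/8)/8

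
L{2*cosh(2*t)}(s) 2*s/(s^2 - 4)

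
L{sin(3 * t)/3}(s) 1/(s^2 + 9)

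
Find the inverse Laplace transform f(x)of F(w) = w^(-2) x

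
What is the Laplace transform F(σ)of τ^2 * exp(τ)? 2/(σ - 1)^3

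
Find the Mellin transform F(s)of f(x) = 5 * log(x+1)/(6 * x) -5 * pi * csc(pi * s)/(6 * s - 6)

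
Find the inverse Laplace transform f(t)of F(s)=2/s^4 t^3/3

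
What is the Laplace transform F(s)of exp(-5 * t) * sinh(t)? 1/((s + 5)^2 - 1)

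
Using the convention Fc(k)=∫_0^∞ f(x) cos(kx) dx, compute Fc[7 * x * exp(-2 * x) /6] 7 * (4 - k^2) /(6 * (k^2 + 4) ^2) 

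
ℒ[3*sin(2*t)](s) 6/(s^2 + 4)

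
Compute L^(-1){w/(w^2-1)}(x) cosh(x)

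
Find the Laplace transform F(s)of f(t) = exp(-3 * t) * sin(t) 1/((s+3)^2+1)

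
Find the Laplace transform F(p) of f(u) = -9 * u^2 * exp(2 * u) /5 -18/(5 * (p - 2) ^3) 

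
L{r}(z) z^(-2)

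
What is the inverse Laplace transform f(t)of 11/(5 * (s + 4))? 11 * exp(-4 * t)/5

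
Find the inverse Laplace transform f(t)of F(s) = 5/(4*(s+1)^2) 5*t*exp(-t)/4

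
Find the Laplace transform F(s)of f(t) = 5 5/s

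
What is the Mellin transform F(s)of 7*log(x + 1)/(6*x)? -7*pi*csc(pi*s)/(6*s - 6)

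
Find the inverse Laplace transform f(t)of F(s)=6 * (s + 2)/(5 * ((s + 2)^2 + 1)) 6 * exp(-2 * t) * cos(t)/5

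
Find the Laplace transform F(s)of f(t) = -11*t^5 -1320/s^6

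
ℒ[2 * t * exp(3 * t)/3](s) 2/(3 * (s - 3)^2)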